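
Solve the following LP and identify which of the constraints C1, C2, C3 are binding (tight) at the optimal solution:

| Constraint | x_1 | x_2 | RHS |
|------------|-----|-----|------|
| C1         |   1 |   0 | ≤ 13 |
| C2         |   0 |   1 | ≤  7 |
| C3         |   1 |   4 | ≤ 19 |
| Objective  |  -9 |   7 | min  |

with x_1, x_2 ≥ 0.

At x_1 = 13, x_2 = 0, compute slack b - a·x for each constraint:
  C1: 13 − 13 = 0  (binding)
  C2: 7 − 0 = 7  (slack)
  C3: 19 − 13 = 6  (slack)

Optimal: x_1 = 13, x_2 = 0
Binding: C1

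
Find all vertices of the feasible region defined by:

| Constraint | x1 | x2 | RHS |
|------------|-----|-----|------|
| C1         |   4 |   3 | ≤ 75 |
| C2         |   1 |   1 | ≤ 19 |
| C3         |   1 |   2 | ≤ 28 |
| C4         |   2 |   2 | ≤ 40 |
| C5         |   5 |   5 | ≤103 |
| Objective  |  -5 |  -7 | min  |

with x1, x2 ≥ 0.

(0, 0), (18.75, 0), (18, 1), (10, 9), (0, 14)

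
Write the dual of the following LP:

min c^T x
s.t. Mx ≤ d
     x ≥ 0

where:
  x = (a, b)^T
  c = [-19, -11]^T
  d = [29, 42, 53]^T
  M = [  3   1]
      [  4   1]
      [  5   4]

Primal min cᵀx s.t. Ax ≤ b, x ≥ 0  →  Dual max −bᵀy s.t. Aᵀy ≥ −c, y ≥ 0.

Maximize: z = -29y1 - 42y2 - 53y3

Subject to:
  3y1 + 4y2 + 5y3 ≥ 19
  y1 + y2 + 4y3 ≥ 11
  y1, y2, y3 ≥ 0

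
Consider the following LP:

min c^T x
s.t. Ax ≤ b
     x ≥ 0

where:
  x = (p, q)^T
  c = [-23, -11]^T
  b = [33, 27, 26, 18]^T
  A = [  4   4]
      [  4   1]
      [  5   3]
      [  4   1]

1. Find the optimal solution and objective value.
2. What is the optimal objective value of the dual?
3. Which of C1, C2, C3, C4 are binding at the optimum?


1. p = 4, q = 2, z = -114
2. -114
3. C3, C4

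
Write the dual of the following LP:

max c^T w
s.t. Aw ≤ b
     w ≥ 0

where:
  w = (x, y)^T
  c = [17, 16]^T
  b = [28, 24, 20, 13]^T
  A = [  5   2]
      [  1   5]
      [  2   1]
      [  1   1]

Primal max cᵀx s.t. Ax ≤ b, x ≥ 0  →  Dual min bᵀy s.t. Aᵀy ≥ c, y ≥ 0.

Minimize: z = 28y1 + 24y2 + 20y3 + 13y4

Subject to:
  5y1 + y2 + 2y3 + y4 ≥ 17
  2y1 + 5y2 + y3 + y4 ≥ 16
  y1, y2, y3, y4 ≥ 0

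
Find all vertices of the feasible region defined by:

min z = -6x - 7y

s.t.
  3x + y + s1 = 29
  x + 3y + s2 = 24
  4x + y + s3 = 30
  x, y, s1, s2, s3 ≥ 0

(0, 0), (7.5, 0), (6, 6), (0, 8)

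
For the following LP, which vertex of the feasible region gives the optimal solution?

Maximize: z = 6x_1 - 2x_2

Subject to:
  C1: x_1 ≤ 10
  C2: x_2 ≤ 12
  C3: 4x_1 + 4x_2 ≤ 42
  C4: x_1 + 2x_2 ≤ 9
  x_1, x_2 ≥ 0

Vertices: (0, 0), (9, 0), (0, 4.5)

Evaluate the objective at each vertex of the feasible region:
  z(0, 0) = 0
  z(9, 0) = 54  ←
  z(0, 4.5) = -9
The maximum is at x_1 = 9, x_2 = 0.

(9, 0)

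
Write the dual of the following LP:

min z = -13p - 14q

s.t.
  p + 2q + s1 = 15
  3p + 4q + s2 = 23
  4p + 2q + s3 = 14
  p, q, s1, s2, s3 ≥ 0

Primal min cᵀx s.t. Ax ≤ b, x ≥ 0  →  Dual max −bᵀy s.t. Aᵀy ≥ −c, y ≥ 0.

Maximize: z = -15y1 - 23y2 - 14y3

Subject to:
  y1 + 3y2 + 4y3 ≥ 13
  2y1 + 4y2 + 2y3 ≥ 14
  y1, y2, y3 ≥ 0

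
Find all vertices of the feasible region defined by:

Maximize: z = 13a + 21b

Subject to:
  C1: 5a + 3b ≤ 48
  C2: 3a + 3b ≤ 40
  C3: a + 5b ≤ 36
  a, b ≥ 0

(0, 0), (9.6, 0), (6, 6), (0, 7.2)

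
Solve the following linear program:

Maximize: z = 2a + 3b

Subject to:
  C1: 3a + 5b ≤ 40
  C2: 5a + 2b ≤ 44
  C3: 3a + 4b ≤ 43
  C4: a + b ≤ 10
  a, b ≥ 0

Evaluate the objective at each vertex of the feasible region:
  z(0, 0) = 0
  z(8.8, 0) = 17.6
  z(8, 2) = 22
  z(5, 5) = 25  ←
  z(0, 8) = 24
The maximum is at a = 5, b = 5.

a = 5, b = 5, z = 25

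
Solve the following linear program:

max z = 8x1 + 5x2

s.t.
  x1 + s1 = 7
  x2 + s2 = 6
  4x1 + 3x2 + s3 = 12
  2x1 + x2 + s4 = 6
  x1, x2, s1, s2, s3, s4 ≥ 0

Evaluate the objective at each vertex of the feasible region:
  z(0, 0) = 0
  z(3, 0) = 24  ←
  z(0, 4) = 20
The maximum is at x1 = 3, x2 = 0.

x1 = 3, x2 = 0, z = 24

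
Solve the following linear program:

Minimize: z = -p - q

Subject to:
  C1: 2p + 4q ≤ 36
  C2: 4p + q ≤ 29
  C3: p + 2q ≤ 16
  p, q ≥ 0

Evaluate the objective at each vertex of the feasible region:
  z(0, 0) = 0
  z(7.25, 0) = -7.25
  z(6, 5) = -11  ←
  z(0, 8) = -8
The minimum is at p = 6, q = 5.

p = 6, q = 5, z = -11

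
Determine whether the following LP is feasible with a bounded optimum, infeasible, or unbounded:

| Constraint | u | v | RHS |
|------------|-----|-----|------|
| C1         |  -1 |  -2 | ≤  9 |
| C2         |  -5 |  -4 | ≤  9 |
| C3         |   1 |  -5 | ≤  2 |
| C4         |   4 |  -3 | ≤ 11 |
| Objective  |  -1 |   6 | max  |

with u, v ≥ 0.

Unbounded (objective can increase without bound)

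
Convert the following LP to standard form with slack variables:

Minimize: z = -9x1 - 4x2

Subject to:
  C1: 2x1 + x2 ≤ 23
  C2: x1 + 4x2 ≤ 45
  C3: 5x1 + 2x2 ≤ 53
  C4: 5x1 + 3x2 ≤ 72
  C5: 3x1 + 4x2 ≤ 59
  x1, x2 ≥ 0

min z = -9x1 - 4x2

s.t.
  2x1 + x2 + s1 = 23
  x1 + 4x2 + s2 = 45
  5x1 + 2x2 + s3 = 53
  5x1 + 3x2 + s4 = 72
  3x1 + 4x2 + s5 = 59
  x1, x2, s1, s2, s3, s4, s5 ≥ 0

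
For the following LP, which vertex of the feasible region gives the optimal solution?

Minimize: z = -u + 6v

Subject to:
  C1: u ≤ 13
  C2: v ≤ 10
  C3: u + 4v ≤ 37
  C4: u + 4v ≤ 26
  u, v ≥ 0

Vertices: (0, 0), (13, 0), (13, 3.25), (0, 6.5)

Evaluate the objective at each vertex of the feasible region:
  z(0, 0) = 0
  z(13, 0) = -13  ←
  z(13, 3.25) = 6.5
  z(0, 6.5) = 39
The minimum is at u = 13, v = 0.

(13, 0)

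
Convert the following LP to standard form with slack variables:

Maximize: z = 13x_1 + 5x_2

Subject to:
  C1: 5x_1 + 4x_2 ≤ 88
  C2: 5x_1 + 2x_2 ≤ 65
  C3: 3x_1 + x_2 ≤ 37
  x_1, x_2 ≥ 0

max z = 13x_1 + 5x_2

s.t.
  5x_1 + 4x_2 + s1 = 88
  5x_1 + 2x_2 + s2 = 65
  3x_1 + x_2 + s3 = 37
  x_1, x_2, s1, s2, s3 ≥ 0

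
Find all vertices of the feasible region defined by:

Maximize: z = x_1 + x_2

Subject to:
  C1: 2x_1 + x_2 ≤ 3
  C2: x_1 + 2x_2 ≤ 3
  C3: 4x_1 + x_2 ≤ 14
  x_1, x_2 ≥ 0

(0, 0), (1.5, 0), (1, 1), (0, 1.5)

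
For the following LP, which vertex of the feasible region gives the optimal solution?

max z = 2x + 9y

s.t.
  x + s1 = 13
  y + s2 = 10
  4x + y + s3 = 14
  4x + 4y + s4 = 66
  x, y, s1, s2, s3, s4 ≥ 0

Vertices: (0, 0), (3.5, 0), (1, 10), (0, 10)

Evaluate the objective at each vertex of the feasible region:
  z(0, 0) = 0
  z(3.5, 0) = 7
  z(1, 10) = 92  ←
  z(0, 10) = 90
The maximum is at x = 1, y = 10.

(1, 10)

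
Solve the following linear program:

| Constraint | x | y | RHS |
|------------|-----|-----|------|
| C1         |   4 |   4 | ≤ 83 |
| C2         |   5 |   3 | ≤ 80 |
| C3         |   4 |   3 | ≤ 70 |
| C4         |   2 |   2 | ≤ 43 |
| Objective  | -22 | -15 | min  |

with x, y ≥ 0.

Evaluate the objective at each vertex of the feasible region:
  z(0, 0) = 0
  z(16, 0) = -352
  z(10, 10) = -370  ←
  z(7.75, 13) = -365.5
  z(0, 20.75) = -311.2
The minimum is at x = 10, y = 10.

x = 10, y = 10, z = -370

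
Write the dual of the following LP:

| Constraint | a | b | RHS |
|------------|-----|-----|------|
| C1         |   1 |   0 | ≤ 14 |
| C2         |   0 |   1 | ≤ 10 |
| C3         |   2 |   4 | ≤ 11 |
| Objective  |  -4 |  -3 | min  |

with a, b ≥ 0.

Primal min cᵀx s.t. Ax ≤ b, x ≥ 0  →  Dual max −bᵀy s.t. Aᵀy ≥ −c, y ≥ 0.

Maximize: z = -14y1 - 10y2 - 11y3

Subject to:
  y1 + 2y3 ≥ 4
  y2 + 4y3 ≥ 3
  y1, y2, y3 ≥ 0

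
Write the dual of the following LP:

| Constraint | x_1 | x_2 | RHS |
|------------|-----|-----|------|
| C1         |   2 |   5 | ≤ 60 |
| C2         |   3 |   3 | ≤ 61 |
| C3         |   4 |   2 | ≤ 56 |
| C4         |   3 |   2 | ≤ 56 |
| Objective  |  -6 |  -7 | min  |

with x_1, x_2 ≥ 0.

Primal min cᵀx s.t. Ax ≤ b, x ≥ 0  →  Dual max −bᵀy s.t. Aᵀy ≥ −c, y ≥ 0.

Maximize: z = -60y1 - 61y2 - 56y3 - 56y4

Subject to:
  2y1 + 3y2 + 4y3 + 3y4 ≥ 6
  5y1 + 3y2 + 2y3 + 2y4 ≥ 7
  y1, y2, y3, y4 ≥ 0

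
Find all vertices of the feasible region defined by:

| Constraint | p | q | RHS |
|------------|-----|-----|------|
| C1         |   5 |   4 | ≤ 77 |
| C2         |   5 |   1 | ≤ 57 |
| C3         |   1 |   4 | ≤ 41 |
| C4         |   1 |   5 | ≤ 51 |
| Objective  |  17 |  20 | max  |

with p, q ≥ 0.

(0, 0), (11.4, 0), (10.07, 6.667), (9, 8), (1, 10), (0, 10.2)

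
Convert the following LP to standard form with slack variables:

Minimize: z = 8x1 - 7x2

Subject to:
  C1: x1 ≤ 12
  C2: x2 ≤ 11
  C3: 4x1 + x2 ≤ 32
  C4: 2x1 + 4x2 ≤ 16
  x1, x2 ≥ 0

min z = 8x1 - 7x2

s.t.
  x1 + s1 = 12
  x2 + s2 = 11
  4x1 + x2 + s3 = 32
  2x1 + 4x2 + s4 = 16
  x1, x2, s1, s2, s3, s4 ≥ 0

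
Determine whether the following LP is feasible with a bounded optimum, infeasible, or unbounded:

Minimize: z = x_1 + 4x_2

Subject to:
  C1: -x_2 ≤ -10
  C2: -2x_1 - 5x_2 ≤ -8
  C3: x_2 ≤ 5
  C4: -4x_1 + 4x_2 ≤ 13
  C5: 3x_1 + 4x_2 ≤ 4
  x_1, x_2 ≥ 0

Infeasible (no feasible solution exists)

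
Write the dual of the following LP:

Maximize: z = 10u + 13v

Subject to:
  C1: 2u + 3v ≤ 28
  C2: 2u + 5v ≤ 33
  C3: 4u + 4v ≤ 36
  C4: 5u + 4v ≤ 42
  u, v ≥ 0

Primal max cᵀx s.t. Ax ≤ b, x ≥ 0  →  Dual min bᵀy s.t. Aᵀy ≥ c, y ≥ 0.

Minimize: z = 28y1 + 33y2 + 36y3 + 42y4

Subject to:
  2y1 + 2y2 + 4y3 + 5y4 ≥ 10
  3y1 + 5y2 + 4y3 + 4y4 ≥ 13
  y1, y2, y3, y4 ≥ 0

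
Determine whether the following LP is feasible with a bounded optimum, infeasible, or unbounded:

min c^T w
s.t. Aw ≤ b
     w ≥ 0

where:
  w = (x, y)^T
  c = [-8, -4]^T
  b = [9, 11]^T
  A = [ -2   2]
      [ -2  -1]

Unbounded (objective can decrease without bound)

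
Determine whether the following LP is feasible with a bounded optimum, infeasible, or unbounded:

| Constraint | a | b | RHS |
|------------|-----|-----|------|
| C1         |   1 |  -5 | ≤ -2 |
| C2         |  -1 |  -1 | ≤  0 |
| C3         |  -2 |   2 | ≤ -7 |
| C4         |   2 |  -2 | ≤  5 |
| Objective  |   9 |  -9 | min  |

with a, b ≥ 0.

Infeasible (no feasible solution exists)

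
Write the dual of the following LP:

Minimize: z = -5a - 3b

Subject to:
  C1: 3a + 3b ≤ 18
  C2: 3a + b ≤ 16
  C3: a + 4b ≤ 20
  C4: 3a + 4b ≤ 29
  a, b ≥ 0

Primal min cᵀx s.t. Ax ≤ b, x ≥ 0  →  Dual max −bᵀy s.t. Aᵀy ≥ −c, y ≥ 0.

Maximize: z = -18y1 - 16y2 - 20y3 - 29y4

Subject to:
  3y1 + 3y2 + y3 + 3y4 ≥ 5
  3y1 + y2 + 4y3 + 4y4 ≥ 3
  y1, y2, y3, y4 ≥ 0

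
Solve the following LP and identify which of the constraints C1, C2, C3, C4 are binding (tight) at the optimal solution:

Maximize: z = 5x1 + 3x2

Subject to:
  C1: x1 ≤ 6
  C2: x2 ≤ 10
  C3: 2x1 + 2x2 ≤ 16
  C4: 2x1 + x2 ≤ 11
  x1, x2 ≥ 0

At x1 = 3, x2 = 5, compute slack b - a·x for each constraint:
  C1: 6 − 3 = 3  (slack)
  C2: 10 − 5 = 5  (slack)
  C3: 16 − 16 = 0  (binding)
  C4: 11 − 11 = 0  (binding)

Optimal: x1 = 3, x2 = 5
Binding: C3, C4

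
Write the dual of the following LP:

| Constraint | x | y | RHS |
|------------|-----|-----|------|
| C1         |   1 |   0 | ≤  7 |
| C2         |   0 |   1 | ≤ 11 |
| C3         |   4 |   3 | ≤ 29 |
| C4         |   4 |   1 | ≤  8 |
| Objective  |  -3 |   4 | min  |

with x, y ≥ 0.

Primal min cᵀx s.t. Ax ≤ b, x ≥ 0  →  Dual max −bᵀy s.t. Aᵀy ≥ −c, y ≥ 0.

Maximize: z = -7y1 - 11y2 - 29y3 - 8y4

Subject to:
  y1 + 4y3 + 4y4 ≥ 3
  y2 + 3y3 + y4 ≥ -4
  y1, y2, y3, y4 ≥ 0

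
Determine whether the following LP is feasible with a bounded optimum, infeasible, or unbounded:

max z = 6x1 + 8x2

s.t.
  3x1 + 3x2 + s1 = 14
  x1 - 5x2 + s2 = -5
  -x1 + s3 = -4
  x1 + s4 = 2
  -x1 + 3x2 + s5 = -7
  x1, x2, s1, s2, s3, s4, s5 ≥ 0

Infeasible (no feasible solution exists)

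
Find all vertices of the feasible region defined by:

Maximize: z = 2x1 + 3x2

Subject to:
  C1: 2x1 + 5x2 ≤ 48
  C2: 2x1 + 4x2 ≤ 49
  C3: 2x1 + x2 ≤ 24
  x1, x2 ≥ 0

(0, 0), (12, 0), (9, 6), (0, 9.6)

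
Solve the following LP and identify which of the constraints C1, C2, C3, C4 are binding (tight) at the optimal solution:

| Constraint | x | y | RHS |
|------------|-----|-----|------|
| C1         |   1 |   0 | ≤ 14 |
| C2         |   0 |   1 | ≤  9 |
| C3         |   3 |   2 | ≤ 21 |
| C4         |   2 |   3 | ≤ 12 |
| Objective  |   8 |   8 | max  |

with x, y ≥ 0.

At x = 6, y = 0, compute slack b - a·x for each constraint:
  C1: 14 − 6 = 8  (slack)
  C2: 9 − 0 = 9  (slack)
  C3: 21 − 18 = 3  (slack)
  C4: 12 − 12 = 0  (binding)

Optimal: x = 6, y = 0
Binding: C4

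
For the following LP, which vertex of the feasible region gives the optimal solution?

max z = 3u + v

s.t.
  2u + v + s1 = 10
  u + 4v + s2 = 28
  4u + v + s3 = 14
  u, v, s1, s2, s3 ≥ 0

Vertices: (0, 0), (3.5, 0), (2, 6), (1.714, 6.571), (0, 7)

Evaluate the objective at each vertex of the feasible region:
  z(0, 0) = 0
  z(3.5, 0) = 10.5
  z(2, 6) = 12  ←
  z(1.714, 6.571) = 11.71
  z(0, 7) = 7
The maximum is at u = 2, v = 6.

(2, 6)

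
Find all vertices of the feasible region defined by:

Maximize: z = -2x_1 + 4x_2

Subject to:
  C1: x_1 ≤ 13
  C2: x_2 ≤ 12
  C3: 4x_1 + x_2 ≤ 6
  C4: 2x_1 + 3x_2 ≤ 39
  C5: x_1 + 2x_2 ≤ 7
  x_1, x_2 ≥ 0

(0, 0), (1.5, 0), (0.7143, 3.143), (0, 3.5)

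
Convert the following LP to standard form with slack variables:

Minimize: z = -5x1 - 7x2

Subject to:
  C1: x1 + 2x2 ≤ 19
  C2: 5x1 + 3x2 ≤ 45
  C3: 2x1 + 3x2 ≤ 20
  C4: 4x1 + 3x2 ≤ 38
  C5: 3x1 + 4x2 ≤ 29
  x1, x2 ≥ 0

min z = -5x1 - 7x2

s.t.
  x1 + 2x2 + s1 = 19
  5x1 + 3x2 + s2 = 45
  2x1 + 3x2 + s3 = 20
  4x1 + 3x2 + s4 = 38
  3x1 + 4x2 + s5 = 29
  x1, x2, s1, s2, s3, s4, s5 ≥ 0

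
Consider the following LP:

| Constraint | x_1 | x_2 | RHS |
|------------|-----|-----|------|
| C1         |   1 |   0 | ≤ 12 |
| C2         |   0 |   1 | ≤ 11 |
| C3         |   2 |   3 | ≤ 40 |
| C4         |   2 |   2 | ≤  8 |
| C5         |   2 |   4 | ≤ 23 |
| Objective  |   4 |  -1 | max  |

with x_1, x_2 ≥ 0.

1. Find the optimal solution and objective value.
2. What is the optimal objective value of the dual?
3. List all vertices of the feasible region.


1. x_1 = 4, x_2 = 0, z = 16
2. 16
3. (0, 0), (4, 0), (0, 4)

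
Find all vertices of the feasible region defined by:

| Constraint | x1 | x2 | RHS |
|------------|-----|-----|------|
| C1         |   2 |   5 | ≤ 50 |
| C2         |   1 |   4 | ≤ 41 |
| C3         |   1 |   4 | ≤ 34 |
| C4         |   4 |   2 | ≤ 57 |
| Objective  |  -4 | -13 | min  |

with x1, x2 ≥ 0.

(0, 0), (14.25, 0), (11.56, 5.375), (10, 6), (0, 8.5)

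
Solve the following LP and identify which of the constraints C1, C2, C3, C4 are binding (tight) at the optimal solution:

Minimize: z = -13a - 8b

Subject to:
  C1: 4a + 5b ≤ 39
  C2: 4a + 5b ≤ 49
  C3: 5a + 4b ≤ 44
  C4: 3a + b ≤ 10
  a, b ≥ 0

At a = 1, b = 7, compute slack b - a·x for each constraint:
  C1: 39 − 39 = 0  (binding)
  C2: 49 − 39 = 10  (slack)
  C3: 44 − 33 = 11  (slack)
  C4: 10 − 10 = 0  (binding)

Optimal: a = 1, b = 7
Binding: C1, C4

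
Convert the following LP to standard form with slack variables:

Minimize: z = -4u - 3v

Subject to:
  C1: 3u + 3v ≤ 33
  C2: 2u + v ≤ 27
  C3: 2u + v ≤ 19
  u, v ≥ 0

min z = -4u - 3v

s.t.
  3u + 3v + s1 = 33
  2u + v + s2 = 27
  2u + v + s3 = 19
  u, v, s1, s2, s3 ≥ 0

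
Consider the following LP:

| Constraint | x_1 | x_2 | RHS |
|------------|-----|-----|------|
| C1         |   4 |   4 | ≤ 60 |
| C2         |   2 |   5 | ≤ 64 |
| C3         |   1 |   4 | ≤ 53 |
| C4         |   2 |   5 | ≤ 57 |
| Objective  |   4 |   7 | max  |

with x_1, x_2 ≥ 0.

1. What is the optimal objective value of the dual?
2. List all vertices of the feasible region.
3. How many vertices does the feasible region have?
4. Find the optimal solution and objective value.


1. 87
2. (0, 0), (15, 0), (6, 9), (0, 11.4)
3. 4
4. x_1 = 6, x_2 = 9, z = 87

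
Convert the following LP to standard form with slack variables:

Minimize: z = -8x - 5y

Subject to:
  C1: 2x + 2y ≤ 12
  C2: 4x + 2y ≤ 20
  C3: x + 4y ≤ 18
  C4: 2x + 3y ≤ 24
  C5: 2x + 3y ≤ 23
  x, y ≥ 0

min z = -8x - 5y

s.t.
  2x + 2y + s1 = 12
  4x + 2y + s2 = 20
  x + 4y + s3 = 18
  2x + 3y + s4 = 24
  2x + 3y + s5 = 23
  x, y, s1, s2, s3, s4, s5 ≥ 0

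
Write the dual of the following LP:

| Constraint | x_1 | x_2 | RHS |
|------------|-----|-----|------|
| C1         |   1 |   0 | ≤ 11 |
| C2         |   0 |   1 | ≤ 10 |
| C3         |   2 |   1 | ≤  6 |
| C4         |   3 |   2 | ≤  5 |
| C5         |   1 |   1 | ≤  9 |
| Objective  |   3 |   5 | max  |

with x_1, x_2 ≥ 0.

Primal max cᵀx s.t. Ax ≤ b, x ≥ 0  →  Dual min bᵀy s.t. Aᵀy ≥ c, y ≥ 0.

Minimize: z = 11y1 + 10y2 + 6y3 + 5y4 + 9y5

Subject to:
  y1 + 2y3 + 3y4 + y5 ≥ 3
  y2 + y3 + 2y4 + y5 ≥ 5
  y1, y2, y3, y4, y5 ≥ 0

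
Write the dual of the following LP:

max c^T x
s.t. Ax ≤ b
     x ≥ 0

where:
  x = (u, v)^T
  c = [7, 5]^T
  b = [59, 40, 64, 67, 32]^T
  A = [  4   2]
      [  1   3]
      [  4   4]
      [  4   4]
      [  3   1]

Primal max cᵀx s.t. Ax ≤ b, x ≥ 0  →  Dual min bᵀy s.t. Aᵀy ≥ c, y ≥ 0.

Minimize: z = 59y1 + 40y2 + 64y3 + 67y4 + 32y5

Subject to:
  4y1 + y2 + 4y3 + 4y4 + 3y5 ≥ 7
  2y1 + 3y2 + 4y3 + 4y4 + y5 ≥ 5
  y1, y2, y3, y4, y5 ≥ 0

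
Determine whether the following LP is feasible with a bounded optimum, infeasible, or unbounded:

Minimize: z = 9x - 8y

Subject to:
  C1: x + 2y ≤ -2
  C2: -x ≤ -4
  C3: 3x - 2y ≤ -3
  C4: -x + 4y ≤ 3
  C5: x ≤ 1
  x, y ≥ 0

Infeasible (no feasible solution exists)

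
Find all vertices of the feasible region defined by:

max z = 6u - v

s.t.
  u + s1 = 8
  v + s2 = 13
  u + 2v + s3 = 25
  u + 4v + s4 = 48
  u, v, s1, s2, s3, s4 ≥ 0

(0, 0), (8, 0), (8, 8.5), (2, 11.5), (0, 12)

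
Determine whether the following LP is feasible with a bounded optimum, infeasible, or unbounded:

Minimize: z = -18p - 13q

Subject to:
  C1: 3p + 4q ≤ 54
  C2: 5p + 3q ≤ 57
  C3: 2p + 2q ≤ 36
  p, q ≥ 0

Feasible with a bounded optimal solution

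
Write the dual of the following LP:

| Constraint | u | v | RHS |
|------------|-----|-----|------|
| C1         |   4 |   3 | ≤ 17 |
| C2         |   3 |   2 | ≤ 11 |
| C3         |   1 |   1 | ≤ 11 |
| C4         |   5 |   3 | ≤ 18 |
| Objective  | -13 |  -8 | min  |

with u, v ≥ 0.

Primal min cᵀx s.t. Ax ≤ b, x ≥ 0  →  Dual max −bᵀy s.t. Aᵀy ≥ −c, y ≥ 0.

Maximize: z = -17y1 - 11y2 - 11y3 - 18y4

Subject to:
  4y1 + 3y2 + y3 + 5y4 ≥ 13
  3y1 + 2y2 + y3 + 3y4 ≥ 8
  y1, y2, y3, y4 ≥ 0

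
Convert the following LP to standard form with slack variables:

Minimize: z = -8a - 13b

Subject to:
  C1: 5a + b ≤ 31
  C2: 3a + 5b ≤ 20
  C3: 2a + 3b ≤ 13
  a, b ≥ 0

min z = -8a - 13b

s.t.
  5a + b + s1 = 31
  3a + 5b + s2 = 20
  2a + 3b + s3 = 13
  a, b, s1, s2, s3 ≥ 0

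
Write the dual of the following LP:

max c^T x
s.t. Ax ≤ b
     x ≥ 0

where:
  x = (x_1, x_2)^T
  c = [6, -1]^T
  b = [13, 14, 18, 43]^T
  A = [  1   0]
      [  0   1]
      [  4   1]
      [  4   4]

Primal max cᵀx s.t. Ax ≤ b, x ≥ 0  →  Dual min bᵀy s.t. Aᵀy ≥ c, y ≥ 0.

Minimize: z = 13y1 + 14y2 + 18y3 + 43y4

Subject to:
  y1 + 4y3 + 4y4 ≥ 6
  y2 + y3 + 4y4 ≥ -1
  y1, y2, y3, y4 ≥ 0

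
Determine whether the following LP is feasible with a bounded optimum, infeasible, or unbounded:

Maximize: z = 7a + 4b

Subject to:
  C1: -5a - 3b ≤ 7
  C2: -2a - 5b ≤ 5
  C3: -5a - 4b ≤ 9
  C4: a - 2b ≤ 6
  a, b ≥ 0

Unbounded (objective can increase without bound)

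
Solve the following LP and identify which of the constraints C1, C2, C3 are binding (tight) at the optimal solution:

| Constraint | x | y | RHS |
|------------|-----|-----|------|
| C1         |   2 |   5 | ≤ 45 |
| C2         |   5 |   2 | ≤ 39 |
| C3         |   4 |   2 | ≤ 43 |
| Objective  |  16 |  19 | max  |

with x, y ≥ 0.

At x = 5, y = 7, compute slack b - a·x for each constraint:
  C1: 45 − 45 = 0  (binding)
  C2: 39 − 39 = 0  (binding)
  C3: 43 − 34 = 9  (slack)

Optimal: x = 5, y = 7
Binding: C1, C2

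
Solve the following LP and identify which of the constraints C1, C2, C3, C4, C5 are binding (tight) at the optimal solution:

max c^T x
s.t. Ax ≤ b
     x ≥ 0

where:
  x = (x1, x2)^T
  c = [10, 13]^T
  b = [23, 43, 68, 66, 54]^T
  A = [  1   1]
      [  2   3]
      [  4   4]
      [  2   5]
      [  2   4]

At x1 = 8, x2 = 9, compute slack b - a·x for each constraint:
  C1: 23 − 17 = 6  (slack)
  C2: 43 − 43 = 0  (binding)
  C3: 68 − 68 = 0  (binding)
  C4: 66 − 61 = 5  (slack)
  C5: 54 − 52 = 2  (slack)

Optimal: x1 = 8, x2 = 9
Binding: C2, C3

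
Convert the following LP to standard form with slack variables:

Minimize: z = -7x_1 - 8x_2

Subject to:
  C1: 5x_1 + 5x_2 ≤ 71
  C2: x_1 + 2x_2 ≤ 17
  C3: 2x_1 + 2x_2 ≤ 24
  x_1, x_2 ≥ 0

min z = -7x_1 - 8x_2

s.t.
  5x_1 + 5x_2 + s1 = 71
  x_1 + 2x_2 + s2 = 17
  2x_1 + 2x_2 + s3 = 24
  x_1, x_2, s1, s2, s3 ≥ 0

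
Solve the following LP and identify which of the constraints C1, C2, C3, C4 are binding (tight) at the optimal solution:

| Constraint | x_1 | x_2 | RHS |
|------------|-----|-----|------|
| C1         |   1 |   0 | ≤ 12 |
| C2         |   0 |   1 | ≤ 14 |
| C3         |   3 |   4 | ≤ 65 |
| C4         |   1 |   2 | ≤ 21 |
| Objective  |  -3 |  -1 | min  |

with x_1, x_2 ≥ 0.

At x_1 = 12, x_2 = 4.5, compute slack b - a·x for each constraint:
  C1: 12 − 12 = 0  (binding)
  C2: 14 − 4.5 = 9.5  (slack)
  C3: 65 − 54 = 11  (slack)
  C4: 21 − 21 = 0  (binding)

Optimal: x_1 = 12, x_2 = 4.5
Binding: C1, C4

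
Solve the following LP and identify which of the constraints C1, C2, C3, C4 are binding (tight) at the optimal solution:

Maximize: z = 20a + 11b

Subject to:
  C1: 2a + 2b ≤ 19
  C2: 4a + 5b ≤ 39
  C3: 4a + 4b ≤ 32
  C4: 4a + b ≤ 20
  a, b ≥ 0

At a = 4, b = 4, compute slack b - a·x for each constraint:
  C1: 19 − 16 = 3  (slack)
  C2: 39 − 36 = 3  (slack)
  C3: 32 − 32 = 0  (binding)
  C4: 20 − 20 = 0  (binding)

Optimal: a = 4, b = 4
Binding: C3, C4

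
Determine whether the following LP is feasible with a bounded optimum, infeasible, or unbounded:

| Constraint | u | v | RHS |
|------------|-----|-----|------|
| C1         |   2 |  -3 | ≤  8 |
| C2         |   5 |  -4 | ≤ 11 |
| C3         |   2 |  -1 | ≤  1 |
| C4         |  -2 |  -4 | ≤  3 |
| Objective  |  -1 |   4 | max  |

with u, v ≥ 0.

Unbounded (objective can increase without bound)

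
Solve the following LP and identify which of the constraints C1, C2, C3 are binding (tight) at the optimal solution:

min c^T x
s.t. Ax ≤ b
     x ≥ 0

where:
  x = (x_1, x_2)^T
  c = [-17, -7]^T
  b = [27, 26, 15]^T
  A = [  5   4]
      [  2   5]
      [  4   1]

At x_1 = 3, x_2 = 3, compute slack b - a·x for each constraint:
  C1: 27 − 27 = 0  (binding)
  C2: 26 − 21 = 5  (slack)
  C3: 15 − 15 = 0  (binding)

Optimal: x_1 = 3, x_2 = 3
Binding: C1, C3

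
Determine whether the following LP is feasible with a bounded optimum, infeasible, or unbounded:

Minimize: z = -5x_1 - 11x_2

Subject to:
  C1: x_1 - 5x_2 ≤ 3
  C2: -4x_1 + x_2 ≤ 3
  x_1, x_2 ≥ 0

Unbounded (objective can decrease without bound)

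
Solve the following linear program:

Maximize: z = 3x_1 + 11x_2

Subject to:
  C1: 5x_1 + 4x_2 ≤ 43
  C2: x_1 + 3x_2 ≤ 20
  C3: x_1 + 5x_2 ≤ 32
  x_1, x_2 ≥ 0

Evaluate the objective at each vertex of the feasible region:
  z(0, 0) = 0
  z(8.6, 0) = 25.8
  z(4.455, 5.182) = 70.36
  z(2, 6) = 72  ←
  z(0, 6.4) = 70.4
The maximum is at x_1 = 2, x_2 = 6.

x_1 = 2, x_2 = 6, z = 72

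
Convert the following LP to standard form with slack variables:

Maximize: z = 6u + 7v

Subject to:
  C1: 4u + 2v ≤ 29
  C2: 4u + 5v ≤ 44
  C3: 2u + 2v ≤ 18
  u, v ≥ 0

max z = 6u + 7v

s.t.
  4u + 2v + s1 = 29
  4u + 5v + s2 = 44
  2u + 2v + s3 = 18
  u, v, s1, s2, s3 ≥ 0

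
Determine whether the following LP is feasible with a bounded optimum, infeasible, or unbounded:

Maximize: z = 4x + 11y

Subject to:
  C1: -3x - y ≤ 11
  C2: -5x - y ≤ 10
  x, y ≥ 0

Unbounded (objective can increase without bound)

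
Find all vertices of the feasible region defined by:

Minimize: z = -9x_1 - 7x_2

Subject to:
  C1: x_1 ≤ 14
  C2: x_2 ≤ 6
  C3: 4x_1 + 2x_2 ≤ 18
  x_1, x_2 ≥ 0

(0, 0), (4.5, 0), (1.5, 6), (0, 6)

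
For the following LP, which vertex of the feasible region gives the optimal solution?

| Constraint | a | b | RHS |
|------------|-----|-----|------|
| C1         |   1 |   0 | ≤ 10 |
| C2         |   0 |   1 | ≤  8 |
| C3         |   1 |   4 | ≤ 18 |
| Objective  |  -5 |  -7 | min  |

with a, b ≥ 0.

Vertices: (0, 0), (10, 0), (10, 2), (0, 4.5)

Evaluate the objective at each vertex of the feasible region:
  z(0, 0) = 0
  z(10, 0) = -50
  z(10, 2) = -64  ←
  z(0, 4.5) = -31.5
The minimum is at a = 10, b = 2.

(10, 2)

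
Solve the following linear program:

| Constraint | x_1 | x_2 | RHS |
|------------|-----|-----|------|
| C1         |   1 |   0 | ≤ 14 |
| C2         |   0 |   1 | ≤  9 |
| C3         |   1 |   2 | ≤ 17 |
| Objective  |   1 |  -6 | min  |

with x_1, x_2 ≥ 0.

Evaluate the objective at each vertex of the feasible region:
  z(0, 0) = 0
  z(14, 0) = 14
  z(14, 1.5) = 5
  z(0, 8.5) = -51  ←
The minimum is at x_1 = 0, x_2 = 8.5.

x_1 = 0, x_2 = 8.5, z = -51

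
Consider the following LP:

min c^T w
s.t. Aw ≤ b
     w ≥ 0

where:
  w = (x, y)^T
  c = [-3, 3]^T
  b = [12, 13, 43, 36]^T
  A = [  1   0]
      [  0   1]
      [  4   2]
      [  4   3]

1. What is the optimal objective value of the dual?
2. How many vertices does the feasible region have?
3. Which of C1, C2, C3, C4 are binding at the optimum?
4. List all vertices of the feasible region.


1. -27
2. 3
3. C4
4. (0, 0), (9, 0), (0, 12)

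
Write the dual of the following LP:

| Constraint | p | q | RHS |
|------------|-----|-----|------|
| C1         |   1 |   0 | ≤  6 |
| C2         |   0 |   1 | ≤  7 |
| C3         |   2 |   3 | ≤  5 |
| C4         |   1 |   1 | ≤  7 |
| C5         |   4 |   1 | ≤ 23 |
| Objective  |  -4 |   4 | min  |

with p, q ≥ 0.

Primal min cᵀx s.t. Ax ≤ b, x ≥ 0  →  Dual max −bᵀy s.t. Aᵀy ≥ −c, y ≥ 0.

Maximize: z = -6y1 - 7y2 - 5y3 - 7y4 - 23y5

Subject to:
  y1 + 2y3 + y4 + 4y5 ≥ 4
  y2 + 3y3 + y4 + y5 ≥ -4
  y1, y2, y3, y4, y5 ≥ 0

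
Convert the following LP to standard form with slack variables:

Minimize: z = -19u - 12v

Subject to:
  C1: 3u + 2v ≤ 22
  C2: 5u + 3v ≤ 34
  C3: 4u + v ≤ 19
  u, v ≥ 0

min z = -19u - 12v

s.t.
  3u + 2v + s1 = 22
  5u + 3v + s2 = 34
  4u + v + s3 = 19
  u, v, s1, s2, s3 ≥ 0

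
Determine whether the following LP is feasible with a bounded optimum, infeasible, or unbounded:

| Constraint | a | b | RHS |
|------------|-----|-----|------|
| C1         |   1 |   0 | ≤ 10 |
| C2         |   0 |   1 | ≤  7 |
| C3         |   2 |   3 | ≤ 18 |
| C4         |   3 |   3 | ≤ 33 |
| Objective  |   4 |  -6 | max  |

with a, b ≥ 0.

Feasible with a bounded optimal solution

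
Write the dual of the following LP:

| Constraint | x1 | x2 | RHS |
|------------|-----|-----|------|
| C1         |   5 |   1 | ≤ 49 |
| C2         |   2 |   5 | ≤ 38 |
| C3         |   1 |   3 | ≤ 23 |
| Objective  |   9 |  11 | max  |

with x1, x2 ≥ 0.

Primal max cᵀx s.t. Ax ≤ b, x ≥ 0  →  Dual min bᵀy s.t. Aᵀy ≥ c, y ≥ 0.

Minimize: z = 49y1 + 38y2 + 23y3

Subject to:
  5y1 + 2y2 + y3 ≥ 9
  y1 + 5y2 + 3y3 ≥ 11
  y1, y2, y3 ≥ 0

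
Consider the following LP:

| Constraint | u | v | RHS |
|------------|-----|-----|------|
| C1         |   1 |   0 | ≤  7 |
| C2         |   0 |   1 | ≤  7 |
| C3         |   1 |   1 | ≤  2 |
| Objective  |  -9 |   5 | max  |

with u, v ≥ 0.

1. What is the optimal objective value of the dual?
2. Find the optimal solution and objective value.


1. 10
2. u = 0, v = 2, z = 10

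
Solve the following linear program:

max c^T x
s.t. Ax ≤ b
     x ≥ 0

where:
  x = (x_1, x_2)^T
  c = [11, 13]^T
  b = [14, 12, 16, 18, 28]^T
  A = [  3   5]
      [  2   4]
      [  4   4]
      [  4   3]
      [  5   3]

Evaluate the objective at each vertex of the feasible region:
  z(0, 0) = 0
  z(4, 0) = 44
  z(3, 1) = 46  ←
  z(0, 2.8) = 36.4
The maximum is at x_1 = 3, x_2 = 1.

x_1 = 3, x_2 = 1, z = 46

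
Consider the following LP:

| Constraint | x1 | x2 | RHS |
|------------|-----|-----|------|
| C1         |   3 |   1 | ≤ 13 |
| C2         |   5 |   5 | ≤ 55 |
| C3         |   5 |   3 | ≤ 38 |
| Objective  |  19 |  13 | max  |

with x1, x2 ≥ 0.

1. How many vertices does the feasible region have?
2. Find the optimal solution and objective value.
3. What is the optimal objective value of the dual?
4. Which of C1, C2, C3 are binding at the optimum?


1. 4
2. x1 = 1, x2 = 10, z = 149
3. 149
4. C1, C2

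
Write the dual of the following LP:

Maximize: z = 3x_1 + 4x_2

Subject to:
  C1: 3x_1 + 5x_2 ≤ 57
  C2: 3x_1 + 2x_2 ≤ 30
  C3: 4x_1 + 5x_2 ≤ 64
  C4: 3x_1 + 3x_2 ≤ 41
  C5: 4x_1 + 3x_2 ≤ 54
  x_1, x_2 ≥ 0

Primal max cᵀx s.t. Ax ≤ b, x ≥ 0  →  Dual min bᵀy s.t. Aᵀy ≥ c, y ≥ 0.

Minimize: z = 57y1 + 30y2 + 64y3 + 41y4 + 54y5

Subject to:
  3y1 + 3y2 + 4y3 + 3y4 + 4y5 ≥ 3
  5y1 + 2y2 + 5y3 + 3y4 + 3y5 ≥ 4
  y1, y2, y3, y4, y5 ≥ 0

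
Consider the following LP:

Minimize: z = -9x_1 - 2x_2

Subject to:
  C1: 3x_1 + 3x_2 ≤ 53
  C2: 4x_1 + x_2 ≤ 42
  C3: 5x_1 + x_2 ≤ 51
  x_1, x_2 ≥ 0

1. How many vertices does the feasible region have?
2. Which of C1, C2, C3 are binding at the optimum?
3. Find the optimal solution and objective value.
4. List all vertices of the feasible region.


1. 5
2. C2, C3
3. x_1 = 9, x_2 = 6, z = -93
4. (0, 0), (10.2, 0), (9, 6), (8.111, 9.556), (0, 17.67)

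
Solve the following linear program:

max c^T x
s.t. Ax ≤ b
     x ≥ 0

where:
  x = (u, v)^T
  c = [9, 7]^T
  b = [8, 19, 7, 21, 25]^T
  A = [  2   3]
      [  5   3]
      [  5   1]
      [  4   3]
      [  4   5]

Evaluate the objective at each vertex of the feasible region:
  z(0, 0) = 0
  z(1.4, 0) = 12.6
  z(1, 2) = 23  ←
  z(0, 2.667) = 18.67
The maximum is at u = 1, v = 2.

u = 1, v = 2, z = 23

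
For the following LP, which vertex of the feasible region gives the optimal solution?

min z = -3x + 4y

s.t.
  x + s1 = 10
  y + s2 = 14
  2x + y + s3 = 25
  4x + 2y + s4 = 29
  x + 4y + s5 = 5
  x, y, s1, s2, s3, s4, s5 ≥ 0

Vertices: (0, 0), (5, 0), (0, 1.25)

Evaluate the objective at each vertex of the feasible region:
  z(0, 0) = 0
  z(5, 0) = -15  ←
  z(0, 1.25) = 5
The minimum is at x = 5, y = 0.

(5, 0)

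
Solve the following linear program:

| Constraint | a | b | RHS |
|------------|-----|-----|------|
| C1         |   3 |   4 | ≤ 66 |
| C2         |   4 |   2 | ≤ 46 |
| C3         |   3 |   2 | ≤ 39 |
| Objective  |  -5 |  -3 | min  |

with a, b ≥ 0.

Evaluate the objective at each vertex of the feasible region:
  z(0, 0) = 0
  z(11.5, 0) = -57.5
  z(7, 9) = -62  ←
  z(4, 13.5) = -60.5
  z(0, 16.5) = -49.5
The minimum is at a = 7, b = 9.

a = 7, b = 9, z = -62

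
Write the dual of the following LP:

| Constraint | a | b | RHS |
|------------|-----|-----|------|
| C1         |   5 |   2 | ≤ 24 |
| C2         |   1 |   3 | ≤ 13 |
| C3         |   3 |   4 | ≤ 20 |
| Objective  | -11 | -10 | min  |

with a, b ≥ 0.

Primal min cᵀx s.t. Ax ≤ b, x ≥ 0  →  Dual max −bᵀy s.t. Aᵀy ≥ −c, y ≥ 0.

Maximize: z = -24y1 - 13y2 - 20y3

Subject to:
  5y1 + y2 + 3y3 ≥ 11
  2y1 + 3y2 + 4y3 ≥ 10
  y1, y2, y3 ≥ 0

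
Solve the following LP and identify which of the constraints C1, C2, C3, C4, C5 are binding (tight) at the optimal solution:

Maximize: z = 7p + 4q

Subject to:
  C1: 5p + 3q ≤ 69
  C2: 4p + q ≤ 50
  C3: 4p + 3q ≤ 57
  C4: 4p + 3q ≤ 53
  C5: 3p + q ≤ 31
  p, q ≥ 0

At p = 8, q = 7, compute slack b - a·x for each constraint:
  C1: 69 − 61 = 8  (slack)
  C2: 50 − 39 = 11  (slack)
  C3: 57 − 53 = 4  (slack)
  C4: 53 − 53 = 0  (binding)
  C5: 31 − 31 = 0  (binding)

Optimal: p = 8, q = 7
Binding: C4, C5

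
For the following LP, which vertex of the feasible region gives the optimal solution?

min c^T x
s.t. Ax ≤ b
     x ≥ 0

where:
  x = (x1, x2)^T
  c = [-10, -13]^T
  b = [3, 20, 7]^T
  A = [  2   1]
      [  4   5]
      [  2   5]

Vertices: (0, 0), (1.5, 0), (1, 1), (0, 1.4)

Evaluate the objective at each vertex of the feasible region:
  z(0, 0) = 0
  z(1.5, 0) = -15
  z(1, 1) = -23  ←
  z(0, 1.4) = -18.2
The minimum is at x1 = 1, x2 = 1.

(1, 1)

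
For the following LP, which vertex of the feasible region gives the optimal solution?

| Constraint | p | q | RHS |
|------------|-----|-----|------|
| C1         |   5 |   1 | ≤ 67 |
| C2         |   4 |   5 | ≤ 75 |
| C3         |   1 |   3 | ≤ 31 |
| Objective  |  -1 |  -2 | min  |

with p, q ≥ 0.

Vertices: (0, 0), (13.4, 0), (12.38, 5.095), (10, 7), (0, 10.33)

Evaluate the objective at each vertex of the feasible region:
  z(0, 0) = 0
  z(13.4, 0) = -13.4
  z(12.38, 5.095) = -22.57
  z(10, 7) = -24  ←
  z(0, 10.33) = -20.67
The minimum is at p = 10, q = 7.

(10, 7)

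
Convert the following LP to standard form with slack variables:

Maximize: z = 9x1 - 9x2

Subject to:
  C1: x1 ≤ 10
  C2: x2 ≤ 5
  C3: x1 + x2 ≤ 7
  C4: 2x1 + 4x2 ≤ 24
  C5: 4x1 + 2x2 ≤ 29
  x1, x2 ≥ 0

max z = 9x1 - 9x2

s.t.
  x1 + s1 = 10
  x2 + s2 = 5
  x1 + x2 + s3 = 7
  2x1 + 4x2 + s4 = 24
  4x1 + 2x2 + s5 = 29
  x1, x2, s1, s2, s3, s4, s5 ≥ 0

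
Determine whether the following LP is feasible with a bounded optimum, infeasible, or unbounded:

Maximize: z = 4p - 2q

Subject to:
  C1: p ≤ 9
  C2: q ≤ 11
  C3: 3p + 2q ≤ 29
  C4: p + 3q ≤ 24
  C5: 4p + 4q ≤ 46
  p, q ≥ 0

Feasible with a bounded optimal solution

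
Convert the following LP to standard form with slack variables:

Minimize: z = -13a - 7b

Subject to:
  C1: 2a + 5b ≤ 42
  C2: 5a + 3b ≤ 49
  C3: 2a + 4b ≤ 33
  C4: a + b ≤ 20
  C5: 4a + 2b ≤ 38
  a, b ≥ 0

min z = -13a - 7b

s.t.
  2a + 5b + s1 = 42
  5a + 3b + s2 = 49
  2a + 4b + s3 = 33
  a + b + s4 = 20
  4a + 2b + s5 = 38
  a, b, s1, s2, s3, s4, s5 ≥ 0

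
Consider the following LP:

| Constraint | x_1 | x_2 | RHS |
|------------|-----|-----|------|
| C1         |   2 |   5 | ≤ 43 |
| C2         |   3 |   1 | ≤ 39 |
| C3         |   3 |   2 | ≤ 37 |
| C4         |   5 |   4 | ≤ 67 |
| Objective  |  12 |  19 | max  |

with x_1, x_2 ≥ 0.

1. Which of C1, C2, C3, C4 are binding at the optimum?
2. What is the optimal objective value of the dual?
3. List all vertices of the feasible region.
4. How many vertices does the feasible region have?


1. C1, C3
2. 203
3. (0, 0), (12.33, 0), (9, 5), (0, 8.6)
4. 4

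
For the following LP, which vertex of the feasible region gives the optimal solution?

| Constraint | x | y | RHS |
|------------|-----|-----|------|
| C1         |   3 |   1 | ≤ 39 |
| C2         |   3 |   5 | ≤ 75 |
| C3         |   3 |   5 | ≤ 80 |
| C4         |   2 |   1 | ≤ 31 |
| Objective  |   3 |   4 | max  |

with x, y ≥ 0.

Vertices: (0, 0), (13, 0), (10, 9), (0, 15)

Evaluate the objective at each vertex of the feasible region:
  z(0, 0) = 0
  z(13, 0) = 39
  z(10, 9) = 66  ←
  z(0, 15) = 60
The maximum is at x = 10, y = 9.

(10, 9)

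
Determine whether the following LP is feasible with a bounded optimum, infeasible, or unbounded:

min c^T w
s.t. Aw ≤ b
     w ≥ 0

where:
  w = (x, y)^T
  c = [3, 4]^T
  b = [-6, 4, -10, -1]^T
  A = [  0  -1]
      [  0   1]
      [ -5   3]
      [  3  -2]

Infeasible (no feasible solution exists)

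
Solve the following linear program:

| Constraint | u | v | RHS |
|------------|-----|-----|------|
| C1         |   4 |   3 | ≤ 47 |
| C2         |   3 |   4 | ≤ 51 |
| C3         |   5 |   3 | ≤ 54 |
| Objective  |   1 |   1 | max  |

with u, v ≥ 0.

Evaluate the objective at each vertex of the feasible region:
  z(0, 0) = 0
  z(10.8, 0) = 10.8
  z(7, 6.333) = 13.33
  z(5, 9) = 14  ←
  z(0, 12.75) = 12.75
The maximum is at u = 5, v = 9.

u = 5, v = 9, z = 14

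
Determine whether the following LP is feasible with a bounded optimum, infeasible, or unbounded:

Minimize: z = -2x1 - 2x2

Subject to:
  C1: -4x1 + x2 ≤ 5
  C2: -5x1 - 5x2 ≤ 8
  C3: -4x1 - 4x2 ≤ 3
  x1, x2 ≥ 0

Unbounded (objective can decrease without bound)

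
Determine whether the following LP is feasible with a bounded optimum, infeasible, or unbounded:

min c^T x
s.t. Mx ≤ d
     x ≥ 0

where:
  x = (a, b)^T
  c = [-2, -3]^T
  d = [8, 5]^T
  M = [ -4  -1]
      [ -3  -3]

Unbounded (objective can decrease without bound)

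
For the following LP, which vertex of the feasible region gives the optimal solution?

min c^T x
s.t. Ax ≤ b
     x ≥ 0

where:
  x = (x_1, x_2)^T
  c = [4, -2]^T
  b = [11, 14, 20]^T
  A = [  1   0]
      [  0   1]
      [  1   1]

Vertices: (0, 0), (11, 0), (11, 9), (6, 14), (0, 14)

Evaluate the objective at each vertex of the feasible region:
  z(0, 0) = 0
  z(11, 0) = 44
  z(11, 9) = 26
  z(6, 14) = -4
  z(0, 14) = -28  ←
The minimum is at x_1 = 0, x_2 = 14.

(0, 14)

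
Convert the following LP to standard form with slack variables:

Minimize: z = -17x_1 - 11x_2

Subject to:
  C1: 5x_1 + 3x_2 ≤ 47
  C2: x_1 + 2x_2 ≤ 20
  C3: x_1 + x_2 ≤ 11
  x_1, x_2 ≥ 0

min z = -17x_1 - 11x_2

s.t.
  5x_1 + 3x_2 + s1 = 47
  x_1 + 2x_2 + s2 = 20
  x_1 + x_2 + s3 = 11
  x_1, x_2, s1, s2, s3 ≥ 0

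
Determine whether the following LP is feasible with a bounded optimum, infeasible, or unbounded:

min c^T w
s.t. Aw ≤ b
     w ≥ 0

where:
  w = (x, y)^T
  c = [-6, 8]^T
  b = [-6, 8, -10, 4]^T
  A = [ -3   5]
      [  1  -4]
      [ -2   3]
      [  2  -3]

Infeasible (no feasible solution exists)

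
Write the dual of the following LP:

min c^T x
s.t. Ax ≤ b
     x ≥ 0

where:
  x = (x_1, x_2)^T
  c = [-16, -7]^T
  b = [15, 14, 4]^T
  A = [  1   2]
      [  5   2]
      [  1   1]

Primal min cᵀx s.t. Ax ≤ b, x ≥ 0  →  Dual max −bᵀy s.t. Aᵀy ≥ −c, y ≥ 0.

Maximize: z = -15y1 - 14y2 - 4y3

Subject to:
  y1 + 5y2 + y3 ≥ 16
  2y1 + 2y2 + y3 ≥ 7
  y1, y2, y3 ≥ 0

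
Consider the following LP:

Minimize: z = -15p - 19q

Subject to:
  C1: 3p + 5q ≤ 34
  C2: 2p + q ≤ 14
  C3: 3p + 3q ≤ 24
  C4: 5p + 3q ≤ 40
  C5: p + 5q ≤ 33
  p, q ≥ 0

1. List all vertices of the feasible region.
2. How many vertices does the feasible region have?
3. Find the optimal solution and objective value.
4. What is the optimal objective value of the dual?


1. (0, 0), (7, 0), (6, 2), (3, 5), (0.5, 6.5), (0, 6.6)
2. 6
3. p = 3, q = 5, z = -140
4. -140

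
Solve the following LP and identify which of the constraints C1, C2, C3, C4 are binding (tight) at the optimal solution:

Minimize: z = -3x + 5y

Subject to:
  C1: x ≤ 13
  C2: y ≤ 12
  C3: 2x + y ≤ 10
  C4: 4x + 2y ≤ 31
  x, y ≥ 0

At x = 5, y = 0, compute slack b - a·x for each constraint:
  C1: 13 − 5 = 8  (slack)
  C2: 12 − 0 = 12  (slack)
  C3: 10 − 10 = 0  (binding)
  C4: 31 − 20 = 11  (slack)

Optimal: x = 5, y = 0
Binding: C3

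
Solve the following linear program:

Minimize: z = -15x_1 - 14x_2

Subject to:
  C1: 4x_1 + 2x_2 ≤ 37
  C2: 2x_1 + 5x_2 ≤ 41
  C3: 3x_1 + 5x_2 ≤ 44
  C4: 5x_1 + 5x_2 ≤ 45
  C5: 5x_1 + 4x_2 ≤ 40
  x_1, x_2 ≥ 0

Evaluate the objective at each vertex of the feasible region:
  z(0, 0) = 0
  z(8, 0) = -120
  z(4, 5) = -130  ←
  z(1.333, 7.667) = -127.3
  z(0, 8.2) = -114.8
The minimum is at x_1 = 4, x_2 = 5.

x_1 = 4, x_2 = 5, z = -130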